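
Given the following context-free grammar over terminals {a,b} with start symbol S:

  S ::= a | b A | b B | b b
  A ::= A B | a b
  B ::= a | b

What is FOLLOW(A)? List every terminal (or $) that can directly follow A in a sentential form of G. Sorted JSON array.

FIRST sets, iterate to fixpoint:
[1]
  A via A→a b: +{a}
  B via B→a: +{a}
  B via B→b: +{b}
  S via S→a: +{a}
  S via S→b A: +{b}
  FIRST[S]={a,b}  FIRST[A]={a}  FIRST[B]={a,b}
[2] (no change)
  FIRST[S]={a,b}  FIRST[A]={a}  FIRST[B]={a,b}

FOLLOW sets:
FOLLOW(S) := {$}
iter 1:
  A→A B: FOLLOW(A) ⊇ FIRST(B) = {a,b}; new: +{a,b}
  A→A B: FOLLOW(B) ⊇ FOLLOW(A) ⊇ {a,b}; new: +{a,b}
  S→b A: FOLLOW(A) ⊇ FOLLOW(S) ⊇ {$}; new: +{$}
  S→b B: FOLLOW(B) ⊇ FOLLOW(S) ⊇ {$}; new: +{$}
  S: {$}  A: {$,a,b}  B: {$,a,b}
iter 2: (stable)
  S: {$}  A: {$,a,b}  B: {$,a,b}

FOLLOW(A) = ["$", "a", "b"]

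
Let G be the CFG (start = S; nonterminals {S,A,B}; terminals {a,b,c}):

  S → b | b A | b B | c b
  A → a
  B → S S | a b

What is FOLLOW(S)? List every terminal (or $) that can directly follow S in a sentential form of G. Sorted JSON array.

FIRST iteration:
iter 1:
  A via A→a: +{a}
  B via B→a b: +{a}
  S via S→b: +{b}
  S via S→c b: +{c}
  S: {b,c}  A: {a}  B: {a}
iter 2:
  B via B→S S: +{b,c}
  S: {b,c}  A: {a}  B: {a,b,c}
iter 3: — fixpoint
  S: {b,c}  A: {a}  B: {a,b,c}

FOLLOW iteration:
seed FOLLOW(S) with $
pass 1:
  B→S S: FOLLOW(S) ⊇ FIRST(S) = {b,c}; new: +{b,c}
  S→b A: FOLLOW(A) ⊇ FOLLOW(S) ⊇ {$,b,c}; new: +{$,b,c}
  S→b B: FOLLOW(B) ⊇ FOLLOW(S) ⊇ {$,b,c}; new: +{$,b,c}
  FOLLOW[S]={$,b,c}  FOLLOW[A]={$,b,c}  FOLLOW[B]={$,b,c}
pass 2: (stable)
  FOLLOW[S]={$,b,c}  FOLLOW[A]={$,b,c}  FOLLOW[B]={$,b,c}

FOLLOW(S) = ["$", "b", "c"]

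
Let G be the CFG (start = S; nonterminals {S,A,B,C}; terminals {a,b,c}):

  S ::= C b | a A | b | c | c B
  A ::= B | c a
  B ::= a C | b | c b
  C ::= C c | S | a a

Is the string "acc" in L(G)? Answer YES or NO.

CNF form of G:
  S -> C T2 | T0 A | T1 B | b | c
  A -> T0 C | T1 T0 | T1 T2 | b
  B -> T0 C | T1 T2 | b
  C -> C T1 | C T2 | T0 A | T0 T0 | T1 B | b | c
  T0 -> a
  T1 -> c
  T2 -> b

CYK table (by increasing span):
  [0..0]={T0}  "a"  orig:{}
  [1..1]={C,S,T1}  "c"  orig:{C,S}
  [2..2]={C,S,T1}  "c"  orig:{C,S}
  [0..1]={A,B}  "ac"
  [1..2]={C}  "cc"
  [0..2]={A,B}  "acc"

S ∉ T[0,2] ⇒ NO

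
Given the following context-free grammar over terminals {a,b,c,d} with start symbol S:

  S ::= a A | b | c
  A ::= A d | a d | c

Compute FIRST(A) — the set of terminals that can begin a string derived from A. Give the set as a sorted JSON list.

Compute FIRST by fixpoint:
pass 1:
  A via A→a d: +{a}
  A via A→c: +{c}
  S via S→a A: +{a}
  S via S→b: +{b}
  S via S→c: +{c}
  FIRST(S)={a,b,c}  FIRST(A)={a,c}
pass 2: (stable)
  FIRST(S)={a,b,c}  FIRST(A)={a,c}

FIRST(A) = ["a", "c"]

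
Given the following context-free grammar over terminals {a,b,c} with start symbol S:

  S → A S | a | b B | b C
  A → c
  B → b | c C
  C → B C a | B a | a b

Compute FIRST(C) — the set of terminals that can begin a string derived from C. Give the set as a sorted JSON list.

FIRST sets, iterate to fixpoint:
round 1:
  A via A→c: +{c}
  B via B→b: +{b}
  B via B→c C: +{c}
  C via C→B C a: +{b,c}
  C via C→a b: +{a}
  S via S→A S: +{c}
  S via S→a: +{a}
  S via S→b B: +{b}
  S: {a,b,c}  A: {c}  B: {b,c}  C: {a,b,c}
round 2: (stable)
  S: {a,b,c}  A: {c}  B: {b,c}  C: {a,b,c}

FIRST(C) = ["a", "b", "c"]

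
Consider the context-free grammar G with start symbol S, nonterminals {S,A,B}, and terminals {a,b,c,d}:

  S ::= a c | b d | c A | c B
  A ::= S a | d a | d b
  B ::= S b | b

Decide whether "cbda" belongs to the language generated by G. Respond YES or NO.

CNF form of G:
  S -> T0 T3 | T2 T1 | T3 A | T3 B
  A -> S T0 | T1 T0 | T1 T2
  B -> S T2 | b
  T0 -> a
  T1 -> d
  T2 -> b
  T3 -> c

Fill CYK table bottom-up:
  [0..0]={T3}  "c"  orig:{}
  [1..1]={B,T2}  "b"  orig:{B}
  [2..2]={T1}  "d"  orig:{}
  [3..3]={T0}  "a"  orig:{}
  [0..1]={S}  "cb"
  [1..2]={S}  "bd"
  [2..3]={A}  "da"
  [0..2]=∅  "cbd"
  [1..3]={A}  "bda"
  [0..3]={S}  "cbda"

S ∈ T[0,3] ⇒ YES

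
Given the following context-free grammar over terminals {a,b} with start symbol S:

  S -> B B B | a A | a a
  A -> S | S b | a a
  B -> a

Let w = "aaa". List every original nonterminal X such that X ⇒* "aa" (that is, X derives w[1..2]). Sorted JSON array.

Convert to CNF:
  S -> B X3 | T1 A | T1 T1
  A -> B X2 | S T0 | T1 A | T1 T1
  B -> a
  T0 -> b
  T1 -> a
  X2 -> B B
  X3 -> B B

CYK table (by increasing span), restricted to cells inside w[1..2]:
  [1..1]={B,T1}  "a"  orig:{B}
  [2..2]={B,T1}  "a"  orig:{B}
  [1..2]={A,S,X2,X3}  "aa"  orig:{A,S}

Original NTs in T[1,2] deriving "aa": ["A", "S"]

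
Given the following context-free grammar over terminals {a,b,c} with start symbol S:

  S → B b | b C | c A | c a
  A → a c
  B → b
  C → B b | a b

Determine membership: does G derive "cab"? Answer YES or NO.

CNF form of G:
  S -> B T2 | T1 A | T1 T0 | T2 C
  A -> T0 T1
  B -> b
  C -> B T2 | T0 T2
  T0 -> a
  T1 -> c
  T2 -> b

CYK table (by increasing span):
  cell(0,0) c: {T1}  orig:{}
  cell(1,1) a: {T0}  orig:{}
  cell(2,2) b: {B,T2}  orig:{B}
  cell(0,1) ca: {S}
  cell(1,2) ab: {C}
  cell(0,2) cab: ∅

S ∉ T[0,2] ⇒ NO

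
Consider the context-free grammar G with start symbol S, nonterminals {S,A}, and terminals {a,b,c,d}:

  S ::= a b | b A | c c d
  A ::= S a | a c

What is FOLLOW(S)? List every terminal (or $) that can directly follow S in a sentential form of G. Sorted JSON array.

FIRST iteration:
round 1:
  A via A→a c: +{a}
  S via S→a b: +{a}
  S via S→b A: +{b}
  S via S→c c d: +{c}
  FIRST(S)={a,b,c}  FIRST(A)={a}
round 2:
  A via A→S a: +{b,c}
  FIRST(S)={a,b,c}  FIRST(A)={a,b,c}
round 3: (no change)
  FIRST(S)={a,b,c}  FIRST(A)={a,b,c}

FOLLOW sets:
seed FOLLOW(S) with $
round 1:
  A→S a: FOLLOW(S) ⊇ FIRST(a) = {a}; new: +{a}
  S→b A: FOLLOW(A) ⊇ FOLLOW(S) ⊇ {$,a}; new: +{$,a}
  S: {$,a}  A: {$,a}
round 2: — fixpoint
  S: {$,a}  A: {$,a}

FOLLOW(S) = ["$", "a"]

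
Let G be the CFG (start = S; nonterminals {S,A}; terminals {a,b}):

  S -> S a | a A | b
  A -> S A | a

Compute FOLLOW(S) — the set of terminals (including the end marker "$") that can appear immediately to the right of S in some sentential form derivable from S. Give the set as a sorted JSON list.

Compute FIRST by fixpoint:
[1]
  A via A→a: +{a}
  S via S→a A: +{a}
  S via S→b: +{b}
  FIRST(S)={a,b}  FIRST(A)={a}
[2]
  A via A→S A: +{b}
  FIRST(S)={a,b}  FIRST(A)={a,b}
[3] (no change)
  FIRST(S)={a,b}  FIRST(A)={a,b}

FOLLOW iteration:
seed FOLLOW(S) with $
[1]
  A→S A: FOLLOW(S) ⊇ FIRST(A) = {a,b}; new: +{a,b}
  S→a A: FOLLOW(A) ⊇ FOLLOW(S) ⊇ {$,a,b}; new: +{$,a,b}
  S: {$,a,b}  A: {$,a,b}
[2] — fixpoint
  S: {$,a,b}  A: {$,a,b}

FOLLOW(S) = ["$", "a", "b"]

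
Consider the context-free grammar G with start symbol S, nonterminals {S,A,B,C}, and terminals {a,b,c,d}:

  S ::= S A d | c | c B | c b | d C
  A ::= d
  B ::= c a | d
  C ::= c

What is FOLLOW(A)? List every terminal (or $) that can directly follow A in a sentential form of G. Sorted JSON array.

FIRST iteration:
iter 1:
  A via A→d: +{d}
  B via B→c a: +{c}
  B via B→d: +{d}
  C via C→c: +{c}
  S via S→c: +{c}
  S via S→d C: +{d}
  S: {c,d}  A: {d}  B: {c,d}  C: {c}
iter 2: (stable)
  S: {c,d}  A: {d}  B: {c,d}  C: {c}

FOLLOW iteration:
FOLLOW(S) := {$}
[1]
  S→S A d: FOLLOW(S) ⊇ FIRST(A) = {d}; new: +{d}
  S→S A d: FOLLOW(A) ⊇ FIRST(d) = {d}; new: +{d}
  S→c B: FOLLOW(B) ⊇ FOLLOW(S) ⊇ {$,d}; new: +{$,d}
  S→d C: FOLLOW(C) ⊇ FOLLOW(S) ⊇ {$,d}; new: +{$,d}
  S: {$,d}  A: {d}  B: {$,d}  C: {$,d}
[2] done
  S: {$,d}  A: {d}  B: {$,d}  C: {$,d}

FOLLOW(A) = ["d"]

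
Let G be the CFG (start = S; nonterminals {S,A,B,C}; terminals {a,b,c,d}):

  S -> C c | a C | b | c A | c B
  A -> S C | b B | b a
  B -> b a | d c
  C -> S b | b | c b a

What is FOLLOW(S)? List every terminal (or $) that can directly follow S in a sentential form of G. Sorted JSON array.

FIRST sets, iterate to fixpoint:
round 1:
  A via A→b B: +{b}
  B via B→b a: +{b}
  B via B→d c: +{d}
  C via C→b: +{b}
  C via C→c b a: +{c}
  S via S→C c: +{b,c}
  S via S→a C: +{a}
  FIRST[S]={a,b,c}  FIRST[A]={b}  FIRST[B]={b,d}  FIRST[C]={b,c}
round 2:
  A via A→S C: +{a,c}
  C via C→S b: +{a}
  FIRST[S]={a,b,c}  FIRST[A]={a,b,c}  FIRST[B]={b,d}  FIRST[C]={a,b,c}
round 3: (stable)
  FIRST[S]={a,b,c}  FIRST[A]={a,b,c}  FIRST[B]={b,d}  FIRST[C]={a,b,c}

FOLLOW iteration:
seed FOLLOW(S) with $
iter 1:
  A→S C: FOLLOW(S) ⊇ FIRST(C) = {a,b,c}; new: +{a,b,c}
  S→C c: FOLLOW(C) ⊇ FIRST(c) = {c}; new: +{c}
  S→a C: FOLLOW(C) ⊇ FOLLOW(S) ⊇ {$,a,b,c}; new: +{$,a,b}
  S→c A: FOLLOW(A) ⊇ FOLLOW(S) ⊇ {$,a,b,c}; new: +{$,a,b,c}
  S→c B: FOLLOW(B) ⊇ FOLLOW(S) ⊇ {$,a,b,c}; new: +{$,a,b,c}
  FOLLOW[S]={$,a,b,c}  FOLLOW[A]={$,a,b,c}  FOLLOW[B]={$,a,b,c}  FOLLOW[C]={$,a,b,c}
iter 2: — fixpoint
  FOLLOW[S]={$,a,b,c}  FOLLOW[A]={$,a,b,c}  FOLLOW[B]={$,a,b,c}  FOLLOW[C]={$,a,b,c}

FOLLOW(S) = ["$", "a", "b", "c"]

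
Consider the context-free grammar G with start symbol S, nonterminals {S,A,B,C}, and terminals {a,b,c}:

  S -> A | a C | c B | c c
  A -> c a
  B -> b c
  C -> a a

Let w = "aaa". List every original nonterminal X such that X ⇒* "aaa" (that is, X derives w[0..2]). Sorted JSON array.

Convert to CNF:
  S -> T0 B | T0 T0 | T0 T1 | T1 C
  A -> T0 T1
  B -> T2 T0
  C -> T1 T1
  T0 -> c
  T1 -> a
  T2 -> b

CYK table (by increasing span) — only the sub-triangle for w[0..2]:
  [0..0]={T1}  "a"  orig:{}
  [1..1]={T1}  "a"  orig:{}
  [2..2]={T1}  "a"  orig:{}
  [0..1]={C}  "aa"
  [1..2]={C}  "aa"
  [0..2]={S}  "aaa"

Original NTs in T[0,2] deriving "aaa": ["S"]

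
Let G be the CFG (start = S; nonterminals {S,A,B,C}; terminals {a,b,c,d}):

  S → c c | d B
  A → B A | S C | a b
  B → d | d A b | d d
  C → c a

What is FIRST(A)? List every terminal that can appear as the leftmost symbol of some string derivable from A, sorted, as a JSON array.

FIRST iteration:
round 1:
  A via A→a b: +{a}
  B via B→d: +{d}
  C via C→c a: +{c}
  S via S→c c: +{c}
  S via S→d B: +{d}
  FIRST(S)={c,d}  FIRST(A)={a}  FIRST(B)={d}  FIRST(C)={c}
round 2:
  A via A→B A: +{d}
  A via A→S C: +{c}
  FIRST(S)={c,d}  FIRST(A)={a,c,d}  FIRST(B)={d}  FIRST(C)={c}
round 3: (stable)
  FIRST(S)={c,d}  FIRST(A)={a,c,d}  FIRST(B)={d}  FIRST(C)={c}

FIRST(A) = ["a", "c", "d"]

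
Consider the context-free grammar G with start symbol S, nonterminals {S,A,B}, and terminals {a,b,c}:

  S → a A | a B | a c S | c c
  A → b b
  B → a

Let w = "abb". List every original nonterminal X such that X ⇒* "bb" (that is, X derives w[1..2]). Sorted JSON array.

Convert to CNF:
  S -> T1 A | T1 B | T1 X3 | T2 T2
  A -> T0 T0
  B -> a
  T0 -> b
  T1 -> a
  T2 -> c
  X3 -> T2 S

CYK table (by increasing span) — only the sub-triangle for w[1..2]:
  [1..1]={T0}  "b"  orig:{}
  [2..2]={T0}  "b"  orig:{}
  [1..2]={A}  "bb"

Original NTs in T[1,2] deriving "bb": ["A"]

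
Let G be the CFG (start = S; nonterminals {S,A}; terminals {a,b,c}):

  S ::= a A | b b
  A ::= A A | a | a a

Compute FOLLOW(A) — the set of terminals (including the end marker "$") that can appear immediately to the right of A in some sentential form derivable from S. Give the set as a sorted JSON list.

FIRST iteration:
iter 1:
  A via A→a: +{a}
  S via S→a A: +{a}
  S via S→b b: +{b}
  FIRST(S)={a,b}  FIRST(A)={a}
iter 2: (no change)
  FIRST(S)={a,b}  FIRST(A)={a}

FOLLOW iteration:
initialize: $ ∈ FOLLOW(S)
pass 1:
  A→A A: FOLLOW(A) ⊇ FIRST(A) = {a}; new: +{a}
  S→a A: FOLLOW(A) ⊇ FOLLOW(S) ⊇ {$}; new: +{$}
  S: {$}  A: {$,a}
pass 2: (stable)
  S: {$}  A: {$,a}

FOLLOW(A) = ["$", "a"]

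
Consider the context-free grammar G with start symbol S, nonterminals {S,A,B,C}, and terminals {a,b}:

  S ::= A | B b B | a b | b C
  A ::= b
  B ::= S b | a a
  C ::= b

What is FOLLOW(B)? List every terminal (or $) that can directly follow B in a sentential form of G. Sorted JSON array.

FIRST sets, iterate to fixpoint:
pass 1:
  A via A→b: +{b}
  B via B→a a: +{a}
  C via C→b: +{b}
  S via S→A: +{b}
  S via S→B b B: +{a}
  FIRST[S]={a,b}  FIRST[A]={b}  FIRST[B]={a}  FIRST[C]={b}
pass 2:
  B via B→S b: +{b}
  FIRST[S]={a,b}  FIRST[A]={b}  FIRST[B]={a,b}  FIRST[C]={b}
pass 3: done
  FIRST[S]={a,b}  FIRST[A]={b}  FIRST[B]={a,b}  FIRST[C]={b}

FOLLOW iteration:
initialize: $ ∈ FOLLOW(S)
round 1:
  B→S b: FOLLOW(S) ⊇ FIRST(b) = {b}; new: +{b}
  S→A: FOLLOW(A) ⊇ FOLLOW(S) ⊇ {$,b}; new: +{$,b}
  S→B b B: FOLLOW(B) ⊇ FIRST(b) = {b}; new: +{b}
  S→B b B: FOLLOW(B) ⊇ FOLLOW(S) ⊇ {$,b}; new: +{$}
  S→b C: FOLLOW(C) ⊇ FOLLOW(S) ⊇ {$,b}; new: +{$,b}
  FOLLOW(S)={$,b}  FOLLOW(A)={$,b}  FOLLOW(B)={$,b}  FOLLOW(C)={$,b}
round 2: — fixpoint
  FOLLOW(S)={$,b}  FOLLOW(A)={$,b}  FOLLOW(B)={$,b}  FOLLOW(C)={$,b}

FOLLOW(B) = ["$", "b"]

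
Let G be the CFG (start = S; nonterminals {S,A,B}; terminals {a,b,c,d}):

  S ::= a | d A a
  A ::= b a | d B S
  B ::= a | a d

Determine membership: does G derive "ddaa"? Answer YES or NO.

Convert to CNF:
  S -> T2 X4 | a
  A -> T0 T1 | T2 X3
  B -> T1 T2 | a
  T0 -> b
  T1 -> a
  T2 -> d
  X3 -> B S
  X4 -> A T1

CYK table (by increasing span):
  cell(0,0) d: {T2}  orig:{}
  cell(1,1) d: {T2}  orig:{}
  cell(2,2) a: {B,S,T1}  orig:{B,S}
  cell(3,3) a: {B,S,T1}  orig:{B,S}
  cell(0,1) dd: ∅
  cell(1,2) da: ∅
  cell(2,3) aa: {X3}  orig:{}
  cell(0,2) dda: ∅
  cell(1,3) daa: {A}
  cell(0,3) ddaa: ∅

S ∉ T[0,3] ⇒ NO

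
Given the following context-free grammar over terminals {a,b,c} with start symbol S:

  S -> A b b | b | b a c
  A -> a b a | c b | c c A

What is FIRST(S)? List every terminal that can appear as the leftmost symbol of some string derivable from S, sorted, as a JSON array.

FIRST sets, iterate to fixpoint:
iter 1:
  A via A→a b a: +{a}
  A via A→c b: +{c}
  S via S→A b b: +{a,c}
  S via S→b: +{b}
  FIRST[S]={a,b,c}  FIRST[A]={a,c}
iter 2: — fixpoint
  FIRST[S]={a,b,c}  FIRST[A]={a,c}

FIRST(S) = ["a", "b", "c"]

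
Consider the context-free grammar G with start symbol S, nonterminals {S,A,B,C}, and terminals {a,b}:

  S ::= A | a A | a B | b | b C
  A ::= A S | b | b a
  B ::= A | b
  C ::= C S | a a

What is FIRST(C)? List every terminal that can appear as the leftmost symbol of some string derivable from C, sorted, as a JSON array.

Compute FIRST by fixpoint:
pass 1:
  A via A→b: +{b}
  B via B→A: +{b}
  C via C→a a: +{a}
  S via S→A: +{b}
  S via S→a A: +{a}
  FIRST[S]={a,b}  FIRST[A]={b}  FIRST[B]={b}  FIRST[C]={a}
pass 2: (stable)
  FIRST[S]={a,b}  FIRST[A]={b}  FIRST[B]={b}  FIRST[C]={a}

FIRST(C) = ["a"]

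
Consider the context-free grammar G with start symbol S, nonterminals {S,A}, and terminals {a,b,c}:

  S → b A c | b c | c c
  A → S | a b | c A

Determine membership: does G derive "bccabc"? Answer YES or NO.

Convert to CNF:
  S -> T1 T2 | T1 X4 | T2 T2
  A -> T0 T1 | T1 T2 | T1 X3 | T2 A | T2 T2
  T0 -> a
  T1 -> b
  T2 -> c
  X3 -> A T2
  X4 -> A T2

CYK table (by increasing span):
  [0..0]={T1}  "b"  orig:{}
  [1..1]={T2}  "c"  orig:{}
  [2..2]={T2}  "c"  orig:{}
  [3..3]={T0}  "a"  orig:{}
  [4..4]={T1}  "b"  orig:{}
  [5..5]={T2}  "c"  orig:{}
  [0..1]={A,S}  "bc"
  [1..2]={A,S}  "cc"
  [2..3]=∅  "ca"
  [3..4]={A}  "ab"
  [4..5]={A,S}  "bc"
  [0..2]={X3,X4}  "bcc"  orig:{}
  [1..3]=∅  "cca"
  [2..4]={A}  "cab"
  [3..5]={X3,X4}  "abc"  orig:{}
  [0..3]=∅  "bcca"
  [1..4]={A}  "ccab"
  [2..5]={X3,X4}  "cabc"  orig:{}
  [0..4]=∅  "bccab"
  [1..5]={X3,X4}  "ccabc"  orig:{}
  [0..5]={A,S}  "bccabc"

S ∈ T[0,5] ⇒ YES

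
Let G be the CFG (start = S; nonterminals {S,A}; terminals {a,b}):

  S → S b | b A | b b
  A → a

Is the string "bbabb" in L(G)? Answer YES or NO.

Convert to CNF:
  S -> S T0 | T0 A | T0 T0
  A -> a
  T0 -> b

Fill CYK table bottom-up:
  T[0,0] 'b' = {T0}  orig:{}
  T[1,1] 'b' = {T0}  orig:{}
  T[2,2] 'a' = {A}
  T[3,3] 'b' = {T0}  orig:{}
  T[4,4] 'b' = {T0}  orig:{}
  T[0,1] 'bb' = {S}
  T[1,2] 'ba' = {S}
  T[2,3] 'ab' = ∅
  T[3,4] 'bb' = {S}
  T[0,2] 'bba' = ∅
  T[1,3] 'bab' = {S}
  T[2,4] 'abb' = ∅
  T[0,3] 'bbab' = ∅
  T[1,4] 'babb' = {S}
  T[0,4] 'bbabb' = ∅

S ∉ T[0,4] ⇒ NO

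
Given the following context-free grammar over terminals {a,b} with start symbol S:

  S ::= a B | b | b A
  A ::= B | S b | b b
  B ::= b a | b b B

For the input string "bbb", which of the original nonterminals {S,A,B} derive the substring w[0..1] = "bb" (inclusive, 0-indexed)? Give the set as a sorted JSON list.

Convert to CNF:
  S -> T0 A | T1 B | b
  A -> S T0 | T0 T0 | T0 T1 | T0 X2
  B -> T0 T1 | T0 X3
  T0 -> b
  T1 -> a
  X2 -> T0 B
  X3 -> T0 B

Fill CYK table bottom-up (cells [i..j] with 0 ≤ i ≤ j ≤ 1 only):
  cell(0,0) b: {S,T0}  orig:{S}
  cell(1,1) b: {S,T0}  orig:{S}
  cell(0,1) bb: {A}

Original NTs in T[0,1] deriving "bb": ["A"]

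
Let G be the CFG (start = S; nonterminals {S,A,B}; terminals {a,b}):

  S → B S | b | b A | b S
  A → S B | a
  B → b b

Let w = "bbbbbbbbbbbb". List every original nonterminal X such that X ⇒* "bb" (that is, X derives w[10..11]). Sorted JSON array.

Convert to CNF:
  S -> B S | T0 A | T0 S | b
  A -> S B | a
  B -> T0 T0
  T0 -> b

Fill CYK table bottom-up (cells [i..j] with 10 ≤ i ≤ j ≤ 11 only):
  T[10,10] 'b' = {S,T0}  orig:{S}
  T[11,11] 'b' = {S,T0}  orig:{S}
  T[10,11] 'bb' = {B,S}

Original NTs in T[10,11] deriving "bb": ["B", "S"]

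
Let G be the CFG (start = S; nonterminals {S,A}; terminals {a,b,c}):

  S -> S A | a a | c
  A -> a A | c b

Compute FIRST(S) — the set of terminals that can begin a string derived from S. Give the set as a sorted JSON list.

FIRST sets, iterate to fixpoint:
iter 1:
  A via A→a A: +{a}
  A via A→c b: +{c}
  S via S→a a: +{a}
  S via S→c: +{c}
  S: {a,c}  A: {a,c}
iter 2: (no change)
  S: {a,c}  A: {a,c}

FIRST(S) = ["a", "c"]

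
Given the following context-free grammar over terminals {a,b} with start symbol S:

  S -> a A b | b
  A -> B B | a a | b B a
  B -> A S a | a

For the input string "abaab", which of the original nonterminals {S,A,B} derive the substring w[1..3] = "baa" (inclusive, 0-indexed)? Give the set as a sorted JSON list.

CNF form of G:
  S -> T0 X4 | b
  A -> B B | T0 T0 | T1 X2
  B -> A X3 | a
  T0 -> a
  T1 -> b
  X2 -> B T0
  X3 -> S T0
  X4 -> A T1

Fill CYK table bottom-up (cells [i..j] with 1 ≤ i ≤ j ≤ 3 only):
  T[1,1] 'b' = {S,T1}  orig:{S}
  T[2,2] 'a' = {B,T0}  orig:{B}
  T[3,3] 'a' = {B,T0}  orig:{B}
  T[1,2] 'ba' = {X3}  orig:{}
  T[2,3] 'aa' = {A,X2}  orig:{A}
  T[1,3] 'baa' = {A}

Original NTs in T[1,3] deriving "baa": ["A"]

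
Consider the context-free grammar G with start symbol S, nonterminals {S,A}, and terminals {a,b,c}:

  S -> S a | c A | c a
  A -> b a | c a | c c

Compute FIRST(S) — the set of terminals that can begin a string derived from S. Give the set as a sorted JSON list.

FIRST sets, iterate to fixpoint:
round 1:
  A via A→b a: +{b}
  A via A→c a: +{c}
  S via S→c A: +{c}
  FIRST(S)={c}  FIRST(A)={b,c}
round 2: (stable)
  FIRST(S)={c}  FIRST(A)={b,c}

FIRST(S) = ["c"]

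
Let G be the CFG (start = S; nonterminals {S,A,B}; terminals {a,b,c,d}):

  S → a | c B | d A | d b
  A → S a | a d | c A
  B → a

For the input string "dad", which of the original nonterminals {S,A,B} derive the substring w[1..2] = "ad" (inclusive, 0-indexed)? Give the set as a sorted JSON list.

CNF form of G:
  S -> T1 A | T1 T3 | T2 B | a
  A -> S T0 | T0 T1 | T2 A
  B -> a
  T0 -> a
  T1 -> d
  T2 -> c
  T3 -> b

CYK fill (cells [i..j] with 1 ≤ i ≤ j ≤ 2 only):
  cell(1,1) a: {B,S,T0}  orig:{B,S}
  cell(2,2) d: {T1}  orig:{}
  cell(1,2) ad: {A}

Original NTs in T[1,2] deriving "ad": ["A"]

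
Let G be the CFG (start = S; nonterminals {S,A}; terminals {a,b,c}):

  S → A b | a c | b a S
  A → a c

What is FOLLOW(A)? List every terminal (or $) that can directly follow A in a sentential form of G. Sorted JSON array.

FIRST iteration:
iter 1:
  A via A→a c: +{a}
  S via S→A b: +{a}
  S via S→b a S: +{b}
  S: {a,b}  A: {a}
iter 2: done
  S: {a,b}  A: {a}

FOLLOW iteration:
FOLLOW(S) := {$}
[1]
  S→A b: FOLLOW(A) ⊇ FIRST(b) = {b}; new: +{b}
  S: {$}  A: {b}
[2] — fixpoint
  S: {$}  A: {b}

FOLLOW(A) = ["b"]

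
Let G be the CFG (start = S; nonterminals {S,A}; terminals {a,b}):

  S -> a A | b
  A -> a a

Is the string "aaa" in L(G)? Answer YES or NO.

Convert to CNF:
  S -> T0 A | b
  A -> T0 T0
  T0 -> a

CYK table (by increasing span):
  cell(0,0) a: {T0}  orig:{}
  cell(1,1) a: {T0}  orig:{}
  cell(2,2) a: {T0}  orig:{}
  cell(0,1) aa: {A}
  cell(1,2) aa: {A}
  cell(0,2) aaa: {S}

S ∈ T[0,2] ⇒ YES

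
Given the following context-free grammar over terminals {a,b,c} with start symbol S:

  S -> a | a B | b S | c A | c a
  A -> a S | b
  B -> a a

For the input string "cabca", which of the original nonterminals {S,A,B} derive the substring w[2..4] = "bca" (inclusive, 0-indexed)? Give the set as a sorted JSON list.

CNF form of G:
  S -> T0 B | T1 S | T2 A | T2 T0 | a
  A -> T0 S | b
  B -> T0 T0
  T0 -> a
  T1 -> b
  T2 -> c

CYK table (by increasing span) (cells [i..j] with 2 ≤ i ≤ j ≤ 4 only):
  [2..2]={A,T1}  "b"  orig:{A}
  [3..3]={T2}  "c"  orig:{}
  [4..4]={S,T0}  "a"  orig:{S}
  [2..3]=∅  "bc"
  [3..4]={S}  "ca"
  [2..4]={S}  "bca"

Original NTs in T[2,4] deriving "bca": ["S"]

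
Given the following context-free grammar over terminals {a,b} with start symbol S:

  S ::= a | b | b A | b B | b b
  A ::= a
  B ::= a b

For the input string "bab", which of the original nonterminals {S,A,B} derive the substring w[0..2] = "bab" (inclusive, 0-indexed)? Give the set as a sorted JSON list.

Convert to CNF:
  S -> T1 A | T1 B | T1 T1 | a | b
  A -> a
  B -> T0 T1
  T0 -> a
  T1 -> b

CYK fill — only the sub-triangle for w[0..2]:
  cell(0,0) b: {S,T1}  orig:{S}
  cell(1,1) a: {A,S,T0}  orig:{A,S}
  cell(2,2) b: {S,T1}  orig:{S}
  cell(0,1) ba: {S}
  cell(1,2) ab: {B}
  cell(0,2) bab: {S}

Original NTs in T[0,2] deriving "bab": ["S"]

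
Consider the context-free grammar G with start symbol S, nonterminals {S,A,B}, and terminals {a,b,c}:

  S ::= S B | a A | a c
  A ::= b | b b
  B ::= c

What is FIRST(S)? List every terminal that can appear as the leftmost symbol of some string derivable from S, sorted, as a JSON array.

FIRST iteration:
iter 1:
  A via A→b: +{b}
  B via B→c: +{c}
  S via S→a A: +{a}
  S: {a}  A: {b}  B: {c}
iter 2: (stable)
  S: {a}  A: {b}  B: {c}

FIRST(S) = ["a"]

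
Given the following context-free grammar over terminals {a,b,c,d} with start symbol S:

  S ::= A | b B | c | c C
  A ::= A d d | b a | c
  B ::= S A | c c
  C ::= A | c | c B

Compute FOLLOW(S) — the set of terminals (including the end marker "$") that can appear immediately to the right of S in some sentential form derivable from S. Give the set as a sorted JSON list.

FIRST iteration:
pass 1:
  A via A→b a: +{b}
  A via A→c: +{c}
  B via B→c c: +{c}
  C via C→A: +{b,c}
  S via S→A: +{b,c}
  FIRST[S]={b,c}  FIRST[A]={b,c}  FIRST[B]={c}  FIRST[C]={b,c}
pass 2:
  B via B→S A: +{b}
  FIRST[S]={b,c}  FIRST[A]={b,c}  FIRST[B]={b,c}  FIRST[C]={b,c}
pass 3: done
  FIRST[S]={b,c}  FIRST[A]={b,c}  FIRST[B]={b,c}  FIRST[C]={b,c}

Compute FOLLOW by fixpoint:
initialize: $ ∈ FOLLOW(S)
[1]
  A→A d d: FOLLOW(A) ⊇ FIRST(d) = {d}; new: +{d}
  B→S A: FOLLOW(S) ⊇ FIRST(A) = {b,c}; new: +{b,c}
  S→A: FOLLOW(A) ⊇ FOLLOW(S) ⊇ {$,b,c}; new: +{$,b,c}
  S→b B: FOLLOW(B) ⊇ FOLLOW(S) ⊇ {$,b,c}; new: +{$,b,c}
  S→c C: FOLLOW(C) ⊇ FOLLOW(S) ⊇ {$,b,c}; new: +{$,b,c}
  FOLLOW[S]={$,b,c}  FOLLOW[A]={$,b,c,d}  FOLLOW[B]={$,b,c}  FOLLOW[C]={$,b,c}
[2] — fixpoint
  FOLLOW[S]={$,b,c}  FOLLOW[A]={$,b,c,d}  FOLLOW[B]={$,b,c}  FOLLOW[C]={$,b,c}

FOLLOW(S) = ["$", "b", "c"]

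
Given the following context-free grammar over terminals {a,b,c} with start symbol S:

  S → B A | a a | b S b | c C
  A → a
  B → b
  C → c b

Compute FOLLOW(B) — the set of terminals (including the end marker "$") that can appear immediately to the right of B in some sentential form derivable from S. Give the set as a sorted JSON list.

FIRST iteration:
iter 1:
  A via A→a: +{a}
  B via B→b: +{b}
  C via C→c b: +{c}
  S via S→B A: +{b}
  S via S→a a: +{a}
  S via S→c C: +{c}
  FIRST(S)={a,b,c}  FIRST(A)={a}  FIRST(B)={b}  FIRST(C)={c}
iter 2: (stable)
  FIRST(S)={a,b,c}  FIRST(A)={a}  FIRST(B)={b}  FIRST(C)={c}

FOLLOW iteration:
FOLLOW(S) := {$}
iter 1:
  S→B A: FOLLOW(B) ⊇ FIRST(A) = {a}; new: +{a}
  S→B A: FOLLOW(A) ⊇ FOLLOW(S) ⊇ {$}; new: +{$}
  S→b S b: FOLLOW(S) ⊇ FIRST(b) = {b}; new: +{b}
  S→c C: FOLLOW(C) ⊇ FOLLOW(S) ⊇ {$,b}; new: +{$,b}
  FOLLOW(S)={$,b}  FOLLOW(A)={$}  FOLLOW(B)={a}  FOLLOW(C)={$,b}
iter 2:
  S→B A: FOLLOW(A) ⊇ FOLLOW(S) ⊇ {$,b}; new: +{b}
  FOLLOW(S)={$,b}  FOLLOW(A)={$,b}  FOLLOW(B)={a}  FOLLOW(C)={$,b}
iter 3: — fixpoint
  FOLLOW(S)={$,b}  FOLLOW(A)={$,b}  FOLLOW(B)={a}  FOLLOW(C)={$,b}

FOLLOW(B) = ["a"]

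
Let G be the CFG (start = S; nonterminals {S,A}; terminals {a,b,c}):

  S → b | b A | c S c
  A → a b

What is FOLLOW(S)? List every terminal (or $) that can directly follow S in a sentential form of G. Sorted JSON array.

FIRST sets, iterate to fixpoint:
pass 1:
  A via A→a b: +{a}
  S via S→b: +{b}
  S via S→c S c: +{c}
  S: {b,c}  A: {a}
pass 2: — fixpoint
  S: {b,c}  A: {a}

FOLLOW sets:
initialize: $ ∈ FOLLOW(S)
pass 1:
  S→b A: FOLLOW(A) ⊇ FOLLOW(S) ⊇ {$}; new: +{$}
  S→c S c: FOLLOW(S) ⊇ FIRST(c) = {c}; new: +{c}
  FOLLOW[S]={$,c}  FOLLOW[A]={$}
pass 2:
  S→b A: FOLLOW(A) ⊇ FOLLOW(S) ⊇ {$,c}; new: +{c}
  FOLLOW[S]={$,c}  FOLLOW[A]={$,c}
pass 3: (no change)
  FOLLOW[S]={$,c}  FOLLOW[A]={$,c}

FOLLOW(S) = ["$", "c"]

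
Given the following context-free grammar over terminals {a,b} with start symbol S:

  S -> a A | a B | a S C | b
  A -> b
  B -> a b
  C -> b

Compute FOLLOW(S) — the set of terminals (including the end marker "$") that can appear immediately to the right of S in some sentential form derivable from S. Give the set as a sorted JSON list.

FIRST sets, iterate to fixpoint:
round 1:
  A via A→b: +{b}
  B via B→a b: +{a}
  C via C→b: +{b}
  S via S→a A: +{a}
  S via S→b: +{b}
  FIRST(S)={a,b}  FIRST(A)={b}  FIRST(B)={a}  FIRST(C)={b}
round 2: (stable)
  FIRST(S)={a,b}  FIRST(A)={b}  FIRST(B)={a}  FIRST(C)={b}

Compute FOLLOW by fixpoint:
FOLLOW(S) := {$}
[1]
  S→a A: FOLLOW(A) ⊇ FOLLOW(S) ⊇ {$}; new: +{$}
  S→a B: FOLLOW(B) ⊇ FOLLOW(S) ⊇ {$}; new: +{$}
  S→a S C: FOLLOW(S) ⊇ FIRST(C) = {b}; new: +{b}
  S→a S C: FOLLOW(C) ⊇ FOLLOW(S) ⊇ {$,b}; new: +{$,b}
  S: {$,b}  A: {$}  B: {$}  C: {$,b}
[2]
  S→a A: FOLLOW(A) ⊇ FOLLOW(S) ⊇ {$,b}; new: +{b}
  S→a B: FOLLOW(B) ⊇ FOLLOW(S) ⊇ {$,b}; new: +{b}
  S: {$,b}  A: {$,b}  B: {$,b}  C: {$,b}
[3] — fixpoint
  S: {$,b}  A: {$,b}  B: {$,b}  C: {$,b}

FOLLOW(S) = ["$", "b"]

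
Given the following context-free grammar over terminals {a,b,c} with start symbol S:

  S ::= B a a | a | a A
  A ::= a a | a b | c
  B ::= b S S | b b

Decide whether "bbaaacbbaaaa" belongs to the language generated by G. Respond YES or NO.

Convert to CNF:
  S -> B X3 | T0 A | a
  A -> T0 T0 | T0 T1 | c
  B -> T1 T1 | T1 X2
  T0 -> a
  T1 -> b
  X2 -> S S
  X3 -> T0 T0

CYK fill:
  [0..0]={T1}  "b"  orig:{}
  [1..1]={T1}  "b"  orig:{}
  [2..2]={S,T0}  "a"  orig:{S}
  [3..3]={S,T0}  "a"  orig:{S}
  [4..4]={S,T0}  "a"  orig:{S}
  [5..5]={A}  "c"
  [6..6]={T1}  "b"  orig:{}
  [7..7]={T1}  "b"  orig:{}
  [8..8]={S,T0}  "a"  orig:{S}
  [9..9]={S,T0}  "a"  orig:{S}
  [10..10]={S,T0}  "a"  orig:{S}
  [11..11]={S,T0}  "a"  orig:{S}
  [0..1]={B}  "bb"
  [1..2]=∅  "ba"
  [2..3]={A,X2,X3}  "aa"  orig:{A}
  [3..4]={A,X2,X3}  "aa"  orig:{A}
  [4..5]={S}  "ac"
  [5..6]=∅  "cb"
  [6..7]={B}  "bb"
  [7..8]=∅  "ba"
  [8..9]={A,X2,X3}  "aa"  orig:{A}
  [9..10]={A,X2,X3}  "aa"  orig:{A}
  [10..11]={A,X2,X3}  "aa"  orig:{A}
  [0..2]=∅  "bba"
  [1..3]={B}  "baa"
  [2..4]={S}  "aaa"
  [3..5]={X2}  "aac"  orig:{}
  [4..6]=∅  "acb"
  [5..7]=∅  "cbb"
  [6..8]=∅  "bba"
  [7..9]={B}  "baa"
  [8..10]={S}  "aaa"
  [9..11]={S}  "aaa"
  [0..3]={S}  "bbaa"
  [1..4]=∅  "baaa"
  [2..5]=∅  "aaac"
  [3..6]=∅  "aacb"
  [4..7]=∅  "acbb"
  [5..8]=∅  "cbba"
  [6..9]={S}  "bbaa"
  [7..10]=∅  "baaa"
  [8..11]={X2}  "aaaa"  orig:{}
  [0..4]={X2}  "bbaaa"  orig:{}
  [1..5]=∅  "baaac"
  [2..6]=∅  "aaacb"
  [3..7]=∅  "aacbb"
  [4..8]=∅  "acbba"
  [5..9]=∅  "cbbaa"
  [6..10]={X2}  "bbaaa"  orig:{}
  [7..11]={B,S}  "baaaa"
  [0..5]={X2}  "bbaaac"  orig:{}
  [1..6]=∅  "baaacb"
  [2..7]=∅  "aaacbb"
  [3..8]=∅  "aacbba"
  [4..9]={X2}  "acbbaa"  orig:{}
  [5..10]=∅  "cbbaaa"
  [6..11]=∅  "bbaaaa"
  [0..6]=∅  "bbaaacb"
  [1..7]=∅  "baaacbb"
  [2..8]=∅  "aaacbba"
  [3..9]=∅  "aacbbaa"
  [4..10]=∅  "acbbaaa"
  [5..11]=∅  "cbbaaaa"
  [0..7]=∅  "bbaaacbb"
  [1..8]=∅  "baaacbba"
  [2..9]=∅  "aaacbbaa"
  [3..10]=∅  "aacbbaaa"
  [4..11]=∅  "acbbaaaa"
  [0..8]=∅  "bbaaacbba"
  [1..9]=∅  "baaacbbaa"
  [2..10]=∅  "aaacbbaaa"
  [3..11]=∅  "aacbbaaaa"
  [0..9]=∅  "bbaaacbbaa"
  [1..10]=∅  "baaacbbaaa"
  [2..11]=∅  "aaacbbaaaa"
  [0..10]=∅  "bbaaacbbaaa"
  [1..11]=∅  "baaacbbaaaa"
  [0..11]=∅  "bbaaacbbaaaa"

S ∉ T[0,11] ⇒ NO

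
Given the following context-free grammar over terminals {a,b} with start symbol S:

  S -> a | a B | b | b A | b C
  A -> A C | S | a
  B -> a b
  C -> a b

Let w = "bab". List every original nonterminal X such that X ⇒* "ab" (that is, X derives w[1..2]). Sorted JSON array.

Convert to CNF:
  S -> T0 B | T1 A | T1 C | a | b
  A -> A C | T0 B | T1 A | T1 C | a | b
  B -> T0 T1
  C -> T0 T1
  T0 -> a
  T1 -> b

Fill CYK table bottom-up (cells [i..j] with 1 ≤ i ≤ j ≤ 2 only):
  [1..1]={A,S,T0}  "a"  orig:{A,S}
  [2..2]={A,S,T1}  "b"  orig:{A,S}
  [1..2]={B,C}  "ab"

Original NTs in T[1,2] deriving "ab": ["B", "C"]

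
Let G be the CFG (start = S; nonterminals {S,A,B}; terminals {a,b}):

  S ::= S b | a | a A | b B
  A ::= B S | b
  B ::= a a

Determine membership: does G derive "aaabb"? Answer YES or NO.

CNF form of G:
  S -> S T1 | T0 A | T1 B | a
  A -> B S | b
  B -> T0 T0
  T0 -> a
  T1 -> b

CYK fill:
  T[0,0] 'a' = {S,T0}  orig:{S}
  T[1,1] 'a' = {S,T0}  orig:{S}
  T[2,2] 'a' = {S,T0}  orig:{S}
  T[3,3] 'b' = {A,T1}  orig:{A}
  T[4,4] 'b' = {A,T1}  orig:{A}
  T[0,1] 'aa' = {B}
  T[1,2] 'aa' = {B}
  T[2,3] 'ab' = {S}
  T[3,4] 'bb' = ∅
  T[0,2] 'aaa' = {A}
  T[1,3] 'aab' = ∅
  T[2,4] 'abb' = {S}
  T[0,3] 'aaab' = {A}
  T[1,4] 'aabb' = ∅
  T[0,4] 'aaabb' = {A}

S ∉ T[0,4] ⇒ NO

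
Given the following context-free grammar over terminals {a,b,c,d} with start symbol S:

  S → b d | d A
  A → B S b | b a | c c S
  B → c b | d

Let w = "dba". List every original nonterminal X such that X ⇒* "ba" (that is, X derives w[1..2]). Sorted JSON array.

Convert to CNF:
  S -> T0 T3 | T3 A
  A -> B X4 | T0 T1 | T2 X5
  B -> T2 T0 | d
  T0 -> b
  T1 -> a
  T2 -> c
  T3 -> d
  X4 -> S T0
  X5 -> T2 S

Fill CYK table bottom-up, restricted to cells inside w[1..2]:
  [1..1]={T0}  "b"  orig:{}
  [2..2]={T1}  "a"  orig:{}
  [1..2]={A}  "ba"

Original NTs in T[1,2] deriving "ba": ["A"]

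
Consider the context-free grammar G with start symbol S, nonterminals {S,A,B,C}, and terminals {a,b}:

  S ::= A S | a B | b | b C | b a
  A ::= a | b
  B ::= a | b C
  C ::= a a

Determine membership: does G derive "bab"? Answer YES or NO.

Convert to CNF:
  S -> A S | T0 C | T0 T1 | T1 B | b
  A -> a | b
  B -> T0 C | a
  C -> T1 T1
  T0 -> b
  T1 -> a

Fill CYK table bottom-up:
  [0..0]={A,S,T0}  "b"  orig:{A,S}
  [1..1]={A,B,T1}  "a"  orig:{A,B}
  [2..2]={A,S,T0}  "b"  orig:{A,S}
  [0..1]={S}  "ba"
  [1..2]={S}  "ab"
  [0..2]={S}  "bab"

S ∈ T[0,2] ⇒ YES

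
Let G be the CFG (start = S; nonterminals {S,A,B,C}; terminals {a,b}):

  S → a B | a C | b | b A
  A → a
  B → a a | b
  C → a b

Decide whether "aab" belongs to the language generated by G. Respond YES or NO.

CNF form of G:
  S -> T0 B | T0 C | T1 A | b
  A -> a
  B -> T0 T0 | b
  C -> T0 T1
  T0 -> a
  T1 -> b

CYK table (by increasing span):
  cell(0,0) a: {A,T0}  orig:{A}
  cell(1,1) a: {A,T0}  orig:{A}
  cell(2,2) b: {B,S,T1}  orig:{B,S}
  cell(0,1) aa: {B}
  cell(1,2) ab: {C,S}
  cell(0,2) aab: {S}

S ∈ T[0,2] ⇒ YES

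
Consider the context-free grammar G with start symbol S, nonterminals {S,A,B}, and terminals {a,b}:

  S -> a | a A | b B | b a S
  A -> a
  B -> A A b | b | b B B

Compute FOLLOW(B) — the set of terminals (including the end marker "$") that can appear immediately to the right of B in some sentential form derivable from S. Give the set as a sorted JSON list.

FIRST iteration:
pass 1:
  A via A→a: +{a}
  B via B→A A b: +{a}
  B via B→b: +{b}
  S via S→a: +{a}
  S via S→b B: +{b}
  FIRST(S)={a,b}  FIRST(A)={a}  FIRST(B)={a,b}
pass 2: done
  FIRST(S)={a,b}  FIRST(A)={a}  FIRST(B)={a,b}

Compute FOLLOW by fixpoint:
FOLLOW(S) := {$}
round 1:
  B→A A b: FOLLOW(A) ⊇ FIRST(A) = {a}; new: +{a}
  B→A A b: FOLLOW(A) ⊇ FIRST(b) = {b}; new: +{b}
  B→b B B: FOLLOW(B) ⊇ FIRST(B) = {a,b}; new: +{a,b}
  S→a A: FOLLOW(A) ⊇ FOLLOW(S) ⊇ {$}; new: +{$}
  S→b B: FOLLOW(B) ⊇ FOLLOW(S) ⊇ {$}; new: +{$}
  FOLLOW(S)={$}  FOLLOW(A)={$,a,b}  FOLLOW(B)={$,a,b}
round 2: done
  FOLLOW(S)={$}  FOLLOW(A)={$,a,b}  FOLLOW(B)={$,a,b}

FOLLOW(B) = ["$", "a", "b"]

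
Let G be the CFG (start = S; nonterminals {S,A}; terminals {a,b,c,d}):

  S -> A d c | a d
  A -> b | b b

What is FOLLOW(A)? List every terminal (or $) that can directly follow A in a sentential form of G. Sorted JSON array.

Compute FIRST by fixpoint:
iter 1:
  A via A→b: +{b}
  S via S→A d c: +{b}
  S via S→a d: +{a}
  FIRST(S)={a,b}  FIRST(A)={b}
iter 2: — fixpoint
  FIRST(S)={a,b}  FIRST(A)={b}

FOLLOW sets:
initialize: $ ∈ FOLLOW(S)
round 1:
  S→A d c: FOLLOW(A) ⊇ FIRST(d) = {d}; new: +{d}
  FOLLOW(S)={$}  FOLLOW(A)={d}
round 2: (stable)
  FOLLOW(S)={$}  FOLLOW(A)={d}

FOLLOW(A) = ["d"]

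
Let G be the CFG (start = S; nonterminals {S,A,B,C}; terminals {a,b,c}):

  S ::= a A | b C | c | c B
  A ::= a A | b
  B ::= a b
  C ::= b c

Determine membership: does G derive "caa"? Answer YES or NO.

CNF form of G:
  S -> T0 A | T1 C | T2 B | c
  A -> T0 A | b
  B -> T0 T1
  C -> T1 T2
  T0 -> a
  T1 -> b
  T2 -> c

CYK fill:
  [0..0]={S,T2}  "c"  orig:{S}
  [1..1]={T0}  "a"  orig:{}
  [2..2]={T0}  "a"  orig:{}
  [0..1]=∅  "ca"
  [1..2]=∅  "aa"
  [0..2]=∅  "caa"

S ∉ T[0,2] ⇒ NO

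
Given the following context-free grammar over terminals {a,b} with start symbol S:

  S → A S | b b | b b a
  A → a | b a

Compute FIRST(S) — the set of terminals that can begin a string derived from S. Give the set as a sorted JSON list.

FIRST iteration:
iter 1:
  A via A→a: +{a}
  A via A→b a: +{b}
  S via S→A S: +{a,b}
  FIRST(S)={a,b}  FIRST(A)={a,b}
iter 2: (no change)
  FIRST(S)={a,b}  FIRST(A)={a,b}

FIRST(S) = ["a", "b"]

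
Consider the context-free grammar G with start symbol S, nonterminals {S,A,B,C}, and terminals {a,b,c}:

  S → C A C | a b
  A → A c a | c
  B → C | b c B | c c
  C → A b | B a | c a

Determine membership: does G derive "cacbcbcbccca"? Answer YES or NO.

CNF form of G:
  S -> C X5 | T1 T2
  A -> A X3 | c
  B -> A T2 | B T1 | T0 T0 | T0 T1 | T2 X4
  C -> A T2 | B T1 | T0 T1
  T0 -> c
  T1 -> a
  T2 -> b
  X3 -> T0 T1
  X4 -> T0 B
  X5 -> A C

Fill CYK table bottom-up:
  T[0,0] 'c' = {A,T0}  orig:{A}
  T[1,1] 'a' = {T1}  orig:{}
  T[2,2] 'c' = {A,T0}  orig:{A}
  T[3,3] 'b' = {T2}  orig:{}
  T[4,4] 'c' = {A,T0}  orig:{A}
  T[5,5] 'b' = {T2}  orig:{}
  T[6,6] 'c' = {A,T0}  orig:{A}
  T[7,7] 'b' = {T2}  orig:{}
  T[8,8] 'c' = {A,T0}  orig:{A}
  T[9,9] 'c' = {A,T0}  orig:{A}
  T[10,10] 'c' = {A,T0}  orig:{A}
  T[11,11] 'a' = {T1}  orig:{}
  T[0,1] 'ca' = {B,C,X3}  orig:{B,C}
  T[1,2] 'ac' = ∅
  T[2,3] 'cb' = {B,C}
  T[3,4] 'bc' = ∅
  T[4,5] 'cb' = {B,C}
  T[5,6] 'bc' = ∅
  T[6,7] 'cb' = {B,C}
  T[7,8] 'bc' = ∅
  T[8,9] 'cc' = {B}
  T[9,10] 'cc' = {B}
  T[10,11] 'ca' = {B,C,X3}  orig:{B,C}
  T[0,2] 'cac' = ∅
  T[1,3] 'acb' = ∅
  T[2,4] 'cbc' = ∅
  T[3,5] 'bcb' = ∅
  T[4,6] 'cbc' = ∅
  T[5,7] 'bcb' = ∅
  T[6,8] 'cbc' = ∅
  T[7,9] 'bcc' = ∅
  T[8,10] 'ccc' = {X4}  orig:{}
  T[9,11] 'cca' = {A,B,C,X4,X5}  orig:{A,B,C}
  T[0,3] 'cacb' = ∅
  T[1,4] 'acbc' = ∅
  T[2,5] 'cbcb' = ∅
  T[3,6] 'bcbc' = ∅
  T[4,7] 'cbcb' = ∅
  T[5,8] 'bcbc' = ∅
  T[6,9] 'cbcc' = ∅
  T[7,10] 'bccc' = {B}
  T[8,11] 'ccca' = {X4,X5}  orig:{}
  T[0,4] 'cacbc' = ∅
  T[1,5] 'acbcb' = ∅
  T[2,6] 'cbcbc' = ∅
  T[3,7] 'bcbcb' = ∅
  T[4,8] 'cbcbc' = ∅
  T[5,9] 'bcbcc' = ∅
  T[6,10] 'cbccc' = {X4}  orig:{}
  T[7,11] 'bccca' = {B,C}
  T[0,5] 'cacbcb' = ∅
  T[1,6] 'acbcbc' = ∅
  T[2,7] 'cbcbcb' = ∅
  T[3,8] 'bcbcbc' = ∅
  T[4,9] 'cbcbcc' = ∅
  T[5,10] 'bcbccc' = {B}
  T[6,11] 'cbccca' = {S,X4,X5}  orig:{S}
  T[0,6] 'cacbcbc' = ∅
  T[1,7] 'acbcbcb' = ∅
  T[2,8] 'cbcbcbc' = ∅
  T[3,9] 'bcbcbcc' = ∅
  T[4,10] 'cbcbccc' = {X4}  orig:{}
  T[5,11] 'bcbccca' = {B,C}
  T[0,7] 'cacbcbcb' = ∅
  T[1,8] 'acbcbcbc' = ∅
  T[2,9] 'cbcbcbcc' = ∅
  T[3,10] 'bcbcbccc' = {B}
  T[4,11] 'cbcbccca' = {S,X4,X5}  orig:{S}
  T[0,8] 'cacbcbcbc' = ∅
  T[1,9] 'acbcbcbcc' = ∅
  T[2,10] 'cbcbcbccc' = {X4}  orig:{}
  T[3,11] 'bcbcbccca' = {B,C}
  T[0,9] 'cacbcbcbcc' = ∅
  T[1,10] 'acbcbcbccc' = ∅
  T[2,11] 'cbcbcbccca' = {S,X4,X5}  orig:{S}
  T[0,10] 'cacbcbcbccc' = ∅
  T[1,11] 'acbcbcbccca' = ∅
  T[0,11] 'cacbcbcbccca' = {S}

S ∈ T[0,11] ⇒ YES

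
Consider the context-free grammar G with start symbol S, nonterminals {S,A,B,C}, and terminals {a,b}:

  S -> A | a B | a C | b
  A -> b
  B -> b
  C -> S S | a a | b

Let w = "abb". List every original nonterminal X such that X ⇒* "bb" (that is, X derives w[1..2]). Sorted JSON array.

Convert to CNF:
  S -> T0 B | T0 C | b
  A -> b
  B -> b
  C -> S S | T0 T0 | b
  T0 -> a

Fill CYK table bottom-up — only the sub-triangle for w[1..2]:
  cell(1,1) b: {A,B,C,S}
  cell(2,2) b: {A,B,C,S}
  cell(1,2) bb: {C}

Original NTs in T[1,2] deriving "bb": ["C"]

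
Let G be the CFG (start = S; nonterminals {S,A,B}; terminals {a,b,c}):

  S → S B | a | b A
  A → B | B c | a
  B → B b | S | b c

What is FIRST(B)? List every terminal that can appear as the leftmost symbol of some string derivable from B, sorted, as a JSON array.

Compute FIRST by fixpoint:
[1]
  A via A→a: +{a}
  B via B→b c: +{b}
  S via S→a: +{a}
  S via S→b A: +{b}
  FIRST[S]={a,b}  FIRST[A]={a}  FIRST[B]={b}
[2]
  A via A→B: +{b}
  B via B→S: +{a}
  FIRST[S]={a,b}  FIRST[A]={a,b}  FIRST[B]={a,b}
[3] (no change)
  FIRST[S]={a,b}  FIRST[A]={a,b}  FIRST[B]={a,b}

FIRST(B) = ["a", "b"]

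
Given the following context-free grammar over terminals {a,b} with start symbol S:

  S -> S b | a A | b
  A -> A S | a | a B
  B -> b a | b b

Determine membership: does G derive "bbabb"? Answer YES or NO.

CNF form of G:
  S -> S T1 | T0 A | b
  A -> A S | T0 B | a
  B -> T1 T0 | T1 T1
  T0 -> a
  T1 -> b

Fill CYK table bottom-up:
  T[0,0] 'b' = {S,T1}  orig:{S}
  T[1,1] 'b' = {S,T1}  orig:{S}
  T[2,2] 'a' = {A,T0}  orig:{A}
  T[3,3] 'b' = {S,T1}  orig:{S}
  T[4,4] 'b' = {S,T1}  orig:{S}
  T[0,1] 'bb' = {B,S}
  T[1,2] 'ba' = {B}
  T[2,3] 'ab' = {A}
  T[3,4] 'bb' = {B,S}
  T[0,2] 'bba' = ∅
  T[1,3] 'bab' = ∅
  T[2,4] 'abb' = {A}
  T[0,3] 'bbab' = ∅
  T[1,4] 'babb' = ∅
  T[0,4] 'bbabb' = ∅

S ∉ T[0,4] ⇒ NO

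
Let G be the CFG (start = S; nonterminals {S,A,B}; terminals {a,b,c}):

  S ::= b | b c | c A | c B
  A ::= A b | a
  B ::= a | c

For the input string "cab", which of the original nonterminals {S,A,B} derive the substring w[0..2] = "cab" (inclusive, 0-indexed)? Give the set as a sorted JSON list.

Convert to CNF:
  S -> T0 T1 | T1 A | T1 B | b
  A -> A T0 | a
  B -> a | c
  T0 -> b
  T1 -> c

CYK fill, restricted to cells inside w[0..2]:
  cell(0,0) c: {B,T1}  orig:{B}
  cell(1,1) a: {A,B}
  cell(2,2) b: {S,T0}  orig:{S}
  cell(0,1) ca: {S}
  cell(1,2) ab: {A}
  cell(0,2) cab: {S}

Original NTs in T[0,2] deriving "cab": ["S"]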